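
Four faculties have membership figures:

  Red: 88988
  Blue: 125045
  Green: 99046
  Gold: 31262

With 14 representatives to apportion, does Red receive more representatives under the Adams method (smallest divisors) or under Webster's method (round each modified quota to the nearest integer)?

Adams: Red 3, Blue 5, Green 4, Gold 2.
Webster: Red 4, Blue 5, Green 4, Gold 1.
Red gets 3 under Adams and 4 under Webster.

Webster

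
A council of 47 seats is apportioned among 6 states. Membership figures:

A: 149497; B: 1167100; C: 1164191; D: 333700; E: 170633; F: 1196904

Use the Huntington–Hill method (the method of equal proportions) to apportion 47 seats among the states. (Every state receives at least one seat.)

A 2, B 13, C 13, D 4, E 2, F 13

With divisor 90965: modified quotas A 1.643, B 12.830, C 12.798, D 3.668, E 1.876, F 13.158.
Geometric-mean thresholds: A √(1·2)=1.414, B √(12·13)=12.490, C √(12·13)=12.490, D √(3·4)=3.464, E √(1·2)=1.414, F √(13·14)=13.491.
Each quota rounded against its threshold gives A 2, B 13, C 13, D 4, E 2, F 13 (total 47).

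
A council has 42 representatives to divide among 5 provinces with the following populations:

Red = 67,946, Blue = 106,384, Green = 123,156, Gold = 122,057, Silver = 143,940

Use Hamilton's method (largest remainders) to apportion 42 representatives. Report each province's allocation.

Standard divisor: 563483 ÷ 42 ≈ 13416.262.
Standard quotas: Red 5.0645, Blue 7.9295, Green 9.1796, Gold 9.0977, Silver 10.7288.
Lower quotas: Red 5, Blue 7, Green 9, Gold 9, Silver 10 (sum 40, leaving 2 seats).
Remainders in descending order: Blue 0.9295, Silver 0.7288, Green 0.1796, Gold 0.0977, Red 0.0645.
The surplus seats go to Blue, Silver.

Red 5, Blue 8, Green 9, Gold 9, Silver 11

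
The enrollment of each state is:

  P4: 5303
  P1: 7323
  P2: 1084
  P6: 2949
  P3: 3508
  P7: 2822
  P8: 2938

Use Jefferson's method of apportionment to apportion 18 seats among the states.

P4 4, P1 6, P2 0, P6 2, P3 2, P7 2, P8 2

Standard divisor 25927/18 ≈ 1440.389; standard quotas: P4 3.682, P1 5.084, P2 0.753, P6 2.047, P3 2.435, P7 1.959, P8 2.040.
Rounding down gives 3, 5, 0, 2, 2, 1, 2 = 15 seats, so the divisor must be adjusted.
With modified divisor 1200: modified quotas P4 4.419, P1 6.103, P2 0.903, P6 2.458, P3 2.923, P7 2.352, P8 2.448.
Rounding down: P4 4, P1 6, P2 0, P6 2, P3 2, P7 2, P8 2 (total 18).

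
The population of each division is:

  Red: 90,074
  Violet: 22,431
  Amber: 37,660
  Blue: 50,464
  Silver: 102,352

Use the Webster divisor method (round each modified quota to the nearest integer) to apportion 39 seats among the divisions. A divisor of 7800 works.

With modified divisor 7800: modified quotas Red 11.548, Violet 2.876, Amber 4.828, Blue 6.470, Silver 13.122.
Rounding to the nearest integer: Red 12, Violet 3, Amber 5, Blue 6, Silver 13 (total 39).

Red 12; Violet 3; Amber 5; Blue 6; Silver 13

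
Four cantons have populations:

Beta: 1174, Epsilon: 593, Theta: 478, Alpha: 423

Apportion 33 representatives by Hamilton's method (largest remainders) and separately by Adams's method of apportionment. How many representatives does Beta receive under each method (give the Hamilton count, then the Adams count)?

15 and 14

Hamilton: Beta 15, Epsilon 7, Theta 6, Alpha 5.
Adams: Beta 14, Epsilon 8, Theta 6, Alpha 5.
Beta gets 15 under Hamilton and 14 under Adams.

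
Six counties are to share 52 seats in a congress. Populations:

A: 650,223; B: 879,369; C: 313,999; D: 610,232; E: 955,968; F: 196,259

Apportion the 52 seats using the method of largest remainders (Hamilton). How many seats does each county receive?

Total 3606050; standard divisor 3606050/52 ≈ 69347.115.
Standard quotas: A 9.3764, B 12.6807, C 4.5279, D 8.7997, E 13.7853, F 2.8301.
Lower quotas: A 9, B 12, C 4, D 8, E 13, F 2 (sum 48, leaving 4 seats).
Remainders in descending order: F 0.8301, D 0.7997, E 0.7853, B 0.6807, C 0.5279, A 0.3764.
The surplus seats go to F, D, E, B.

A 9, B 13, C 4, D 9, E 14, F 3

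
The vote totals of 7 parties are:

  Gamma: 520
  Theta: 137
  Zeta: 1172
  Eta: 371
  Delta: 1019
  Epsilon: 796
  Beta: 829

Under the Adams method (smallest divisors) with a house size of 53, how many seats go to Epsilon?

Standard divisor 4844/53 ≈ 91.396; standard quotas: Gamma 5.690, Theta 1.499, Zeta 12.823, Eta 4.059, Delta 11.149, Epsilon 8.709, Beta 9.070.
Rounding up gives 6, 2, 13, 5, 12, 9, 10 = 57 seats, so the divisor must be adjusted.
With modified divisor 99: modified quotas Gamma 5.253, Theta 1.384, Zeta 11.838, Eta 3.747, Delta 10.293, Epsilon 8.040, Beta 8.374.
Rounding up: Gamma 6, Theta 2, Zeta 12, Eta 4, Delta 11, Epsilon 9, Beta 9 (total 53).
Epsilon receives 9.

9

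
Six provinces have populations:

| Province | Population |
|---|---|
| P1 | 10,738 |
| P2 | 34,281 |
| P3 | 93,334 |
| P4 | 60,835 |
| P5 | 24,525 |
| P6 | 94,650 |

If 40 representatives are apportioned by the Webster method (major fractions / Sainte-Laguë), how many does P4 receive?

8

Standard divisor 318363/40 ≈ 7959.075; standard quotas: P1 1.349, P2 4.307, P3 11.727, P4 7.643, P5 3.081, P6 11.892.
Rounding to the nearest integer gives P1 1, P2 4, P3 12, P4 8, P5 3, P6 12 — total 40, matching the house size, so no adjustment is needed.
P4 receives 8.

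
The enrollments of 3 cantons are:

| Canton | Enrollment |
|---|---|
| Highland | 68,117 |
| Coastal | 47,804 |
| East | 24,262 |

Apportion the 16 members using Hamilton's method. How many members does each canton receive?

The standard divisor is 140183/16 ≈ 8761.438.
Standard quotas: Highland 7.7746, Coastal 5.4562, East 2.7692.
Lower quotas: Highland 7, Coastal 5, East 2 (sum 14, leaving 2 seats).
Remainders in descending order: Highland 0.7746, East 0.7692, Coastal 0.4562.
Largest remainders: Highland, East receive the extra seats.

Highland=8, Coastal=5, East=3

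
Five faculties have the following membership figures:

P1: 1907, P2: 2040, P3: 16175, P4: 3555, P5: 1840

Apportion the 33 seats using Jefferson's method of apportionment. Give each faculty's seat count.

Standard divisor 25517/33 ≈ 773.242; standard quotas: P1 2.466, P2 2.638, P3 20.918, P4 4.598, P5 2.380.
Rounding down gives 2, 2, 20, 4, 2 = 30 seats, so the divisor must be adjusted.
With modified divisor 707: modified quotas P1 2.697, P2 2.885, P3 22.878, P4 5.028, P5 2.603.
Rounding down: P1 2, P2 2, P3 22, P4 5, P5 2 (total 33).

P1: 2, P2: 2, P3: 22, P4: 5, P5: 2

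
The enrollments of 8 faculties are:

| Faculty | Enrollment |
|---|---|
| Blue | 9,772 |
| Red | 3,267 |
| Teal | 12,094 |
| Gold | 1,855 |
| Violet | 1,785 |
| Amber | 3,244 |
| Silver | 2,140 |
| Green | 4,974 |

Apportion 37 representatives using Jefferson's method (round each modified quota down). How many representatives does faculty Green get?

5

Standard divisor 39131/37 ≈ 1057.595; standard quotas: Blue 9.240, Red 3.089, Teal 11.435, Gold 1.754, Violet 1.688, Amber 3.067, Silver 2.023, Green 4.703.
Rounding down gives 9, 3, 11, 1, 1, 3, 2, 4 = 34 seats, so the divisor must be adjusted.
With modified divisor 950: modified quotas Blue 10.286, Red 3.439, Teal 12.731, Gold 1.953, Violet 1.879, Amber 3.415, Silver 2.253, Green 5.236.
Rounding down: Blue 10, Red 3, Teal 12, Gold 1, Violet 1, Amber 3, Silver 2, Green 5 (total 37).
Green receives 5.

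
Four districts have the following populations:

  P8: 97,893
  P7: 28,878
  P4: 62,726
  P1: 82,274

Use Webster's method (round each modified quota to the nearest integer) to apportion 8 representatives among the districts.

Standard divisor 271771/8 ≈ 33971.375; standard quotas: P8 2.882, P7 0.850, P4 1.846, P1 2.422.
Rounding to the nearest integer gives P8 3, P7 1, P4 2, P1 2 — total 8, matching the house size, so no adjustment is needed.

P8 3, P7 1, P4 2, P1 2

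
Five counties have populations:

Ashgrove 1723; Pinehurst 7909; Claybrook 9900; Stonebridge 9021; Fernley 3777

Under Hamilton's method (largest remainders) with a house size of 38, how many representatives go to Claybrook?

Standard divisor: 32330 ÷ 38 ≈ 850.789.
Standard quotas: Ashgrove 2.0252, Pinehurst 9.2961, Claybrook 11.6363, Stonebridge 10.6031, Fernley 4.4394.
Lower quotas: Ashgrove 2, Pinehurst 9, Claybrook 11, Stonebridge 10, Fernley 4 (sum 36, leaving 2 seats).
Remainders in descending order: Claybrook 0.6363, Stonebridge 0.6031, Fernley 0.4394, Pinehurst 0.2961, Ashgrove 0.0252.
The surplus seats go to Claybrook, Stonebridge.
Claybrook receives 12.

12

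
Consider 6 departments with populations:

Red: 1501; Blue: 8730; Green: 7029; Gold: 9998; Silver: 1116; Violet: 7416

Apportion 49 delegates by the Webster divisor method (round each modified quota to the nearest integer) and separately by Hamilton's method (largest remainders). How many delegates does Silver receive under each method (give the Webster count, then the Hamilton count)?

2 and 1

Webster: Red 2, Blue 12, Green 9, Gold 14, Silver 2, Violet 10.
Hamilton: Red 2, Blue 12, Green 10, Gold 14, Silver 1, Violet 10.
Silver gets 2 under Webster and 1 under Hamilton.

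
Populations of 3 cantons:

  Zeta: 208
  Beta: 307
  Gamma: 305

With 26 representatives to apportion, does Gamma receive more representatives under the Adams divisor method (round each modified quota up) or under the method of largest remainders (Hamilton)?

Hamilton

Adams: Zeta 7, Beta 10, Gamma 9.
Hamilton: Zeta 6, Beta 10, Gamma 10.
Gamma gets 9 under Adams and 10 under Hamilton.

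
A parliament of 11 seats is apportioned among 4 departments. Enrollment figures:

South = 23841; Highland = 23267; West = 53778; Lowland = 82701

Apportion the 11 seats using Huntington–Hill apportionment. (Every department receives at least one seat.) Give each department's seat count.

South=2, Highland=1, West=3, Lowland=5

With divisor 16655: modified quotas South 1.431, Highland 1.397, West 3.229, Lowland 4.966.
Geometric-mean thresholds: South √(1·2)=1.414, Highland √(1·2)=1.414, West √(3·4)=3.464, Lowland √(4·5)=4.472.
Each quota rounded against its threshold gives South 2, Highland 1, West 3, Lowland 5 (total 11).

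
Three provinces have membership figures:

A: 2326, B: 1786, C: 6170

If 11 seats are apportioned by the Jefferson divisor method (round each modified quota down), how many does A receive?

Standard divisor 10282/11 ≈ 934.727; standard quotas: A 2.488, B 1.911, C 6.601.
Rounding down gives 2, 1, 6 = 9 seats, so the divisor must be adjusted.
With modified divisor 800: modified quotas A 2.908, B 2.232, C 7.713.
Rounding down: A 2, B 2, C 7 (total 11).
A receives 2.

2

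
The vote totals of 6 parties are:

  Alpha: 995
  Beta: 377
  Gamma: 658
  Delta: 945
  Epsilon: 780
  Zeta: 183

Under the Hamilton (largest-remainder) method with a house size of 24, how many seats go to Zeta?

The standard divisor is 3938/24 ≈ 164.083.
Standard quotas: Alpha 6.064, Beta 2.298, Gamma 4.010, Delta 5.759, Epsilon 4.754, Zeta 1.115.
Lower quotas: Alpha 6, Beta 2, Gamma 4, Delta 5, Epsilon 4, Zeta 1 (sum 22, leaving 2 seats).
Remainders in descending order: Delta 0.759, Epsilon 0.754, Beta 0.298, Zeta 0.115, Alpha 0.064, Gamma 0.010.
Largest remainders: Delta, Epsilon receive the extra seats.
Zeta receives 1.

1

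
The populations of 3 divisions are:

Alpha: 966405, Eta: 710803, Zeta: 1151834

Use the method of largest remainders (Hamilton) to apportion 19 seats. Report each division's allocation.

The standard divisor is 2829042/19 ≈ 148896.947.
Standard quotas: Alpha 6.4904, Eta 4.7738, Zeta 7.7358.
Lower quotas: Alpha 6, Eta 4, Zeta 7 (sum 17, leaving 2 seats).
Remainders in descending order: Eta 0.7738, Zeta 0.7358, Alpha 0.4904.
Largest remainders: Eta, Zeta receive the extra seats.

Alpha 6, Eta 5, Zeta 8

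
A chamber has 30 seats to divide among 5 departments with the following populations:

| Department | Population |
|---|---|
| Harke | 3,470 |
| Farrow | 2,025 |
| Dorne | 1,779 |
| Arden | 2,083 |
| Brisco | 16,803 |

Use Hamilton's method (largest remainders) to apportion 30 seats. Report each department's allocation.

Standard divisor: 26160 ÷ 30 = 872.
Standard quotas: Harke 3.9794, Farrow 2.3222, Dorne 2.0401, Arden 2.3888, Brisco 19.2695.
Lower quotas: Harke 3, Farrow 2, Dorne 2, Arden 2, Brisco 19 (sum 28, leaving 2 seats).
Remainders in descending order: Harke 0.9794, Arden 0.3888, Farrow 0.3222, Brisco 0.2695, Dorne 0.0401.
The surplus seats go to Harke, Arden.

Harke=4, Farrow=2, Dorne=2, Arden=3, Brisco=19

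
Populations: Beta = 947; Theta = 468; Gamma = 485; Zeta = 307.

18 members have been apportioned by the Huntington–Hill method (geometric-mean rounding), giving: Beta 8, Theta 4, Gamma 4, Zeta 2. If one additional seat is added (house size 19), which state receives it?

Zeta

Priority for the next seat is population ÷ (√(s·(s+1))).
Priorities: Beta 111.605, Theta 104.648, Gamma 108.449, Zeta 125.332.
Highest priority: Zeta.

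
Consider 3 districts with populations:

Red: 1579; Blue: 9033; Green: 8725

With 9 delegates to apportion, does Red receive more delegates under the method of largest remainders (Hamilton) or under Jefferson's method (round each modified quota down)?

Hamilton: Red 1, Blue 4, Green 4.
Jefferson: Red 0, Blue 5, Green 4.
Red gets 1 under Hamilton and 0 under Jefferson.

Hamilton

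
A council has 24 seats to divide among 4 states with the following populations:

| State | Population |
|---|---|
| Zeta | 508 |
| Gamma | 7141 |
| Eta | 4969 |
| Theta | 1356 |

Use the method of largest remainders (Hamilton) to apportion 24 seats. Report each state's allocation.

Standard divisor: 13974 ÷ 24 ≈ 582.25.
Standard quotas: Zeta 0.8725, Gamma 12.2645, Eta 8.5341, Theta 2.3289.
Lower quotas: Zeta 0, Gamma 12, Eta 8, Theta 2 (sum 22, leaving 2 seats).
Remainders in descending order: Zeta 0.8725, Eta 0.5341, Theta 0.3289, Gamma 0.2645.
The surplus seats go to Zeta, Eta.

Zeta 1, Gamma 12, Eta 9, Theta 2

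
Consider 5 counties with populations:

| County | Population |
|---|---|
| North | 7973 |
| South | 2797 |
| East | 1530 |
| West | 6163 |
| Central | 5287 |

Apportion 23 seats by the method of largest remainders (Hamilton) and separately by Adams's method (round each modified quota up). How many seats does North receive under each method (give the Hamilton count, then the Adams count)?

Hamilton: North 8, South 3, East 1, West 6, Central 5.
Adams: North 7, South 3, East 2, West 6, Central 5.
North gets 8 under Hamilton and 7 under Adams.

8 and 7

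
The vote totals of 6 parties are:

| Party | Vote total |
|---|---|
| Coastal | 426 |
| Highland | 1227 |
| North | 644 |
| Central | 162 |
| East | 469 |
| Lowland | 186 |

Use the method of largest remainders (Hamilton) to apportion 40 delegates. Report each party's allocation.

Coastal=6, Highland=16, North=8, Central=2, East=6, Lowland=2

Total 3114; standard divisor 3114/40 ≈ 77.85.
Standard quotas: Coastal 5.472, Highland 15.761, North 8.272, Central 2.081, East 6.024, Lowland 2.389.
Lower quotas: Coastal 5, Highland 15, North 8, Central 2, East 6, Lowland 2 (sum 38, leaving 2 seats).
Remainders in descending order: Highland 0.761, Coastal 0.472, Lowland 0.389, North 0.272, Central 0.081, East 0.024.
Largest remainders: Highland, Coastal receive the extra seats.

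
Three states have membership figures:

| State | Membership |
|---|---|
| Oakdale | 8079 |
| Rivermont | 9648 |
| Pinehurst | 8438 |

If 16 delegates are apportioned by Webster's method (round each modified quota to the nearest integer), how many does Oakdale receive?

5

Standard divisor 26165/16 ≈ 1635.312; standard quotas: Oakdale 4.940, Rivermont 5.900, Pinehurst 5.160.
Rounding to the nearest integer gives Oakdale 5, Rivermont 6, Pinehurst 5 — total 16, matching the house size, so no adjustment is needed.
Oakdale receives 5.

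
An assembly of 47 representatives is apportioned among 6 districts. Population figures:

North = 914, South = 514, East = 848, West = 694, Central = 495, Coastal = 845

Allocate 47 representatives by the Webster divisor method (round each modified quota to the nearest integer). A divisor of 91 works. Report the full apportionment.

With modified divisor 91: modified quotas North 10.044, South 5.648, East 9.319, West 7.626, Central 5.440, Coastal 9.286.
Rounding to the nearest integer: North 10, South 6, East 9, West 8, Central 5, Coastal 9 (total 47).

North=10; South=6; East=9; West=8; Central=5; Coastal=9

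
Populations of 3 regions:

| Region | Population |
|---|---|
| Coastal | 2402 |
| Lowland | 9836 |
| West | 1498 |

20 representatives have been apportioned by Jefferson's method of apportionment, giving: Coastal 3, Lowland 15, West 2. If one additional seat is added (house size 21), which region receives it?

Priority for the next seat is population ÷ (current seats + 1).
Priorities: Coastal 600.500, Lowland 614.750, West 499.333.
Highest priority: Lowland.

Lowland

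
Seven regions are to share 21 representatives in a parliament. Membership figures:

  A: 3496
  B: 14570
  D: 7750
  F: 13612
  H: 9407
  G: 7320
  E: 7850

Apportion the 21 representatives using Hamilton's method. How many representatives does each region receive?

Standard divisor: 64005 ÷ 21 ≈ 3047.857.
Standard quotas: A 1.1470, B 4.7804, D 2.5428, F 4.4661, H 3.0864, G 2.4017, E 2.5756.
Lower quotas: A 1, B 4, D 2, F 4, H 3, G 2, E 2 (sum 18, leaving 3 seats).
Remainders in descending order: B 0.7804, E 0.5756, D 0.5428, F 0.4661, G 0.4017, A 0.1470, H 0.0864.
The surplus seats go to B, E, D.

A: 1; B: 5; D: 3; F: 4; H: 3; G: 2; E: 3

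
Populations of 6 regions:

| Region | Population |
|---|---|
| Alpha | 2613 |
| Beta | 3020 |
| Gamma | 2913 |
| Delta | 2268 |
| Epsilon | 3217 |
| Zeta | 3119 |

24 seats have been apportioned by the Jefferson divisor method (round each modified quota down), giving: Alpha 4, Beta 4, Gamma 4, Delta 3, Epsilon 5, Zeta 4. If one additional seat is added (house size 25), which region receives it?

Priority for the next seat is population ÷ (current seats + 1).
Priorities: Alpha 522.600, Beta 604.000, Gamma 582.600, Delta 567.000, Epsilon 536.167, Zeta 623.800.
Highest priority: Zeta.

Zeta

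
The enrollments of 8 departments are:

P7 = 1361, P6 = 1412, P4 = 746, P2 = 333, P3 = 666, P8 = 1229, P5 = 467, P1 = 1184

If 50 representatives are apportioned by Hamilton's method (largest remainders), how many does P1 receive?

8

The standard divisor is 7398/50 ≈ 147.96.
Standard quotas: P7 9.198, P6 9.543, P4 5.042, P2 2.251, P3 4.501, P8 8.306, P5 3.156, P1 8.002.
Lower quotas: P7 9, P6 9, P4 5, P2 2, P3 4, P8 8, P5 3, P1 8 (sum 48, leaving 2 seats).
Remainders in descending order: P6 0.543, P3 0.501, P8 0.306, P2 0.251, P7 0.198, P5 0.156, P4 0.042, P1 0.002.
Largest remainders: P6, P3 receive the extra seats.
P1 receives 8.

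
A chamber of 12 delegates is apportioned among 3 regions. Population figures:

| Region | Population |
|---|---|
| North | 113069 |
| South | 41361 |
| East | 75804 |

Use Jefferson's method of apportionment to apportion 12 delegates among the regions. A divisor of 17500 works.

With modified divisor 17500: modified quotas North 6.461, South 2.363, East 4.332.
Rounding down: North 6, South 2, East 4 (total 12).

North 6; South 2; East 4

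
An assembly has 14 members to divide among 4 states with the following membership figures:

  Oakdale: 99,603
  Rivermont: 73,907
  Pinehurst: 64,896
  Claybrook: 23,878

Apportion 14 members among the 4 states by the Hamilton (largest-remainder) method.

Standard divisor: 262284 ÷ 14 ≈ 18734.571.
Standard quotas: Oakdale 5.3165, Rivermont 3.9450, Pinehurst 3.4640, Claybrook 1.2745.
Lower quotas: Oakdale 5, Rivermont 3, Pinehurst 3, Claybrook 1 (sum 12, leaving 2 seats).
Remainders in descending order: Rivermont 0.9450, Pinehurst 0.4640, Oakdale 0.3165, Claybrook 0.2745.
The surplus seats go to Rivermont, Pinehurst.

Oakdale: 5, Rivermont: 4, Pinehurst: 4, Claybrook: 1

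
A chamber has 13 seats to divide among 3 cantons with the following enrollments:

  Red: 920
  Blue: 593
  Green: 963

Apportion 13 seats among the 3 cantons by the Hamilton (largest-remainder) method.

Total 2476; standard divisor 2476/13 ≈ 190.462.
Standard quotas: Red 4.830, Blue 3.113, Green 5.056.
Lower quotas: Red 4, Blue 3, Green 5 (sum 12, leaving 1 seat).
Remainders in descending order: Red 0.830, Blue 0.113, Green 0.056.
Largest remainder: Red receives the extra seat.

Red: 5; Blue: 3; Green: 5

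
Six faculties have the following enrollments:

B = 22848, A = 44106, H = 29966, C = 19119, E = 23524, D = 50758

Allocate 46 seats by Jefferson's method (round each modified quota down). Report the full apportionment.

Standard divisor 190321/46 ≈ 4137.413; standard quotas: B 5.522, A 10.660, H 7.243, C 4.621, E 5.686, D 12.268.
Rounding down gives 5, 10, 7, 4, 5, 12 = 43 seats, so the divisor must be adjusted.
With modified divisor 3860: modified quotas B 5.919, A 11.426, H 7.763, C 4.953, E 6.094, D 13.150.
Rounding down: B 5, A 11, H 7, C 4, E 6, D 13 (total 46).

B=5; A=11; H=7; C=4; E=6; D=13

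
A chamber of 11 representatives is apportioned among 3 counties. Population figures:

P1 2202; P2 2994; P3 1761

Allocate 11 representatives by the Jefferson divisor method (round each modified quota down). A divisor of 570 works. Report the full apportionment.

With modified divisor 570: modified quotas P1 3.863, P2 5.253, P3 3.089.
Rounding down: P1 3, P2 5, P3 3 (total 11).

P1: 3; P2: 5; P3: 3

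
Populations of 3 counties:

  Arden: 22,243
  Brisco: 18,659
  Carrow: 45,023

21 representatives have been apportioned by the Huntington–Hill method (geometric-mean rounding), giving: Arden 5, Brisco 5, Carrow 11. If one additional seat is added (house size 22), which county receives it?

Arden

Priority for the next seat is population ÷ (√(s·(s+1))).
Priorities: Arden 4060.998, Brisco 3406.652, Carrow 3918.749.
Highest priority: Arden.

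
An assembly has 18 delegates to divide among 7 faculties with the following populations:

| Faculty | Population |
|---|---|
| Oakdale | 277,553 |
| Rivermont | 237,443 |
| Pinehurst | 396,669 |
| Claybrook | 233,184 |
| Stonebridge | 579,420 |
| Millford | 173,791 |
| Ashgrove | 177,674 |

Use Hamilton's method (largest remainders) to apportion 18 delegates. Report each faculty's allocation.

The standard divisor is 2075734/18 ≈ 115318.556.
Standard quotas: Oakdale 2.4068, Rivermont 2.0590, Pinehurst 3.4398, Claybrook 2.0221, Stonebridge 5.0245, Millford 1.5071, Ashgrove 1.5407.
Lower quotas: Oakdale 2, Rivermont 2, Pinehurst 3, Claybrook 2, Stonebridge 5, Millford 1, Ashgrove 1 (sum 16, leaving 2 seats).
Remainders in descending order: Ashgrove 0.5407, Millford 0.5071, Pinehurst 0.4398, Oakdale 0.4068, Rivermont 0.0590, Stonebridge 0.0245, Claybrook 0.0221.
Largest remainders: Ashgrove, Millford receive the extra seats.

Oakdale 2; Rivermont 2; Pinehurst 3; Claybrook 2; Stonebridge 5; Millford 2; Ashgrove 2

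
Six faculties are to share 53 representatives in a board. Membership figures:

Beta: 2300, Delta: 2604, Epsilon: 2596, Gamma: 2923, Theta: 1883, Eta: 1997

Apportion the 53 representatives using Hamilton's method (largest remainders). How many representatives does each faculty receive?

The standard divisor is 14303/53 ≈ 269.868.
Standard quotas: Beta 8.523, Delta 9.649, Epsilon 9.620, Gamma 10.831, Theta 6.977, Eta 7.400.
Lower quotas: Beta 8, Delta 9, Epsilon 9, Gamma 10, Theta 6, Eta 7 (sum 49, leaving 4 seats).
Remainders in descending order: Theta 0.977, Gamma 0.831, Delta 0.649, Epsilon 0.620, Beta 0.523, Eta 0.400.
The surplus seats go to Theta, Gamma, Delta, Epsilon.

Beta=8, Delta=10, Epsilon=10, Gamma=11, Theta=7, Eta=7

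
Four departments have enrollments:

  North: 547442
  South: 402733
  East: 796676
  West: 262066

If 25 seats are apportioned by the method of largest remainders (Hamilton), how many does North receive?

The standard divisor is 2008917/25 ≈ 80356.68.
Standard quotas: North 6.8127, South 5.0118, East 9.9142, West 3.2613.
Lower quotas: North 6, South 5, East 9, West 3 (sum 23, leaving 2 seats).
Remainders in descending order: East 0.9142, North 0.8127, West 0.2613, South 0.0118.
Largest remainders: East, North receive the extra seats.
North receives 7.

7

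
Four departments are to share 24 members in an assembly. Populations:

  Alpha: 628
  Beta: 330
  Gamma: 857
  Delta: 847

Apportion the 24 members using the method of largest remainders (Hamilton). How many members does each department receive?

Total 2662; standard divisor 2662/24 ≈ 110.917.
Standard quotas: Alpha 5.662, Beta 2.975, Gamma 7.727, Delta 7.636.
Lower quotas: Alpha 5, Beta 2, Gamma 7, Delta 7 (sum 21, leaving 3 seats).
Remainders in descending order: Beta 0.975, Gamma 0.727, Alpha 0.662, Delta 0.636.
Largest remainders: Beta, Gamma, Alpha receive the extra seats.

Alpha 6, Beta 3, Gamma 8, Delta 7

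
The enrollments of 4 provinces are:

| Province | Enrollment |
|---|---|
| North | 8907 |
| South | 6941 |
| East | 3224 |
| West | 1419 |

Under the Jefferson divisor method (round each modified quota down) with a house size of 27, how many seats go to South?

Standard divisor 20491/27 ≈ 758.926; standard quotas: North 11.736, South 9.146, East 4.248, West 1.870.
Rounding down gives 11, 9, 4, 1 = 25 seats, so the divisor must be adjusted.
With modified divisor 700: modified quotas North 12.724, South 9.916, East 4.606, West 2.027.
Rounding down: North 12, South 9, East 4, West 2 (total 27).
South receives 9.

9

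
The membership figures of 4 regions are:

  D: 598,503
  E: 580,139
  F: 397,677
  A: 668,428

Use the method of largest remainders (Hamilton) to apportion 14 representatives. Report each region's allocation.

D=4, E=4, F=2, A=4

Total 2244747; standard divisor 2244747/14 ≈ 160339.071.
Standard quotas: D 3.7327, E 3.6182, F 2.4802, A 4.1688.
Lower quotas: D 3, E 3, F 2, A 4 (sum 12, leaving 2 seats).
Remainders in descending order: D 0.7327, E 0.6182, F 0.4802, A 0.1688.
Largest remainders: D, E receive the extra seats.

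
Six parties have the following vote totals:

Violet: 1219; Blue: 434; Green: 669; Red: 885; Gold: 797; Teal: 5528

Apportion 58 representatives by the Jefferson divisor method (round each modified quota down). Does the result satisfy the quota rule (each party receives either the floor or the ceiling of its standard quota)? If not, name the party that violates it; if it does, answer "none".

Standard quotas: Violet 7.417, Blue 2.641, Green 4.071, Red 5.385, Gold 4.850, Teal 33.637.
Jefferson allocation: Violet 7, Blue 2, Green 4, Red 5, Gold 5, Teal 35.
Teal has quota 33.637 (lower 33, upper 34) but receives 35 — outside the quota interval.

Teal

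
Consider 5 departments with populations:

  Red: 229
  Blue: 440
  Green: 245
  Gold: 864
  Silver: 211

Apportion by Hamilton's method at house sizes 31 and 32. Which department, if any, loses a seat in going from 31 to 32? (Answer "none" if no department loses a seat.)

none

At 31 seats: Red 4, Blue 7, Green 4, Gold 13, Silver 3.
At 32 seats: Red 4, Blue 7, Green 4, Gold 14, Silver 3.
No department's allocation decreased.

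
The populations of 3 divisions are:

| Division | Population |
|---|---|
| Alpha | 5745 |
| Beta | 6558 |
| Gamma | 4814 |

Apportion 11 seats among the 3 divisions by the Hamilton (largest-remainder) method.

Total 17117; standard divisor 17117/11 ≈ 1556.091.
Standard quotas: Alpha 3.6919, Beta 4.2144, Gamma 3.0936.
Lower quotas: Alpha 3, Beta 4, Gamma 3 (sum 10, leaving 1 seat).
Remainders in descending order: Alpha 0.6919, Beta 0.2144, Gamma 0.0936.
Largest remainder: Alpha receives the extra seat.

Alpha 4; Beta 4; Gamma 3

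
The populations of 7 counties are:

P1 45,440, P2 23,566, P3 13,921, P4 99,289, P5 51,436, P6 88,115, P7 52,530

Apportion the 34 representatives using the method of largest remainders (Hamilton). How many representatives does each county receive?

Total 374297; standard divisor 374297/34 ≈ 11008.735.
Standard quotas: P1 4.1276, P2 2.1407, P3 1.2645, P4 9.0191, P5 4.6723, P6 8.0041, P7 4.7717.
Lower quotas: P1 4, P2 2, P3 1, P4 9, P5 4, P6 8, P7 4 (sum 32, leaving 2 seats).
Remainders in descending order: P7 0.7717, P5 0.6723, P3 0.2645, P2 0.1407, P1 0.1276, P4 0.0191, P6 0.0041.
Largest remainders: P7, P5 receive the extra seats.

P1 4; P2 2; P3 1; P4 9; P5 5; P6 8; P7 5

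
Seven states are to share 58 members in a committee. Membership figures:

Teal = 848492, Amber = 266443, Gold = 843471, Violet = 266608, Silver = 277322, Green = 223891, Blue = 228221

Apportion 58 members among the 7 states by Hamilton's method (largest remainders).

The standard divisor is 2954448/58 ≈ 50938.759.
Standard quotas: Teal 16.6571, Amber 5.2307, Gold 16.5585, Violet 5.2339, Silver 5.4442, Green 4.3953, Blue 4.4803.
Lower quotas: Teal 16, Amber 5, Gold 16, Violet 5, Silver 5, Green 4, Blue 4 (sum 55, leaving 3 seats).
Remainders in descending order: Teal 0.6571, Gold 0.5585, Blue 0.4803, Silver 0.4442, Green 0.3953, Violet 0.2339, Amber 0.2307.
Largest remainders: Teal, Gold, Blue receive the extra seats.

Teal 17; Amber 5; Gold 17; Violet 5; Silver 5; Green 4; Blue 5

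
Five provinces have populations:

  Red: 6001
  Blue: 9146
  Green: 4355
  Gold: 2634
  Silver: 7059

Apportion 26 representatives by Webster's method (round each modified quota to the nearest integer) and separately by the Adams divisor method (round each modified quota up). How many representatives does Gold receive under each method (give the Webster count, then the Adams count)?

Webster: Red 6, Blue 8, Green 4, Gold 2, Silver 6.
Adams: Red 5, Blue 8, Green 4, Gold 3, Silver 6.
Gold gets 2 under Webster and 3 under Adams.

2 and 3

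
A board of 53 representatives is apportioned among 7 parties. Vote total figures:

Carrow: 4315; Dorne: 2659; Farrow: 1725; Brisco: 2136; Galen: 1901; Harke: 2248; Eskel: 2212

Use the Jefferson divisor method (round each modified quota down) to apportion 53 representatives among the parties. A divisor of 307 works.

With modified divisor 307: modified quotas Carrow 14.055, Dorne 8.661, Farrow 5.619, Brisco 6.958, Galen 6.192, Harke 7.322, Eskel 7.205.
Rounding down: Carrow 14, Dorne 8, Farrow 5, Brisco 6, Galen 6, Harke 7, Eskel 7 (total 53).

Carrow=14, Dorne=8, Farrow=5, Brisco=6, Galen=6, Harke=7, Eskel=7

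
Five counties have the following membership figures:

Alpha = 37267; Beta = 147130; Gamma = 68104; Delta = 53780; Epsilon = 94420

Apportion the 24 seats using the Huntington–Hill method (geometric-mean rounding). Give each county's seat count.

Alpha 2, Beta 9, Gamma 4, Delta 3, Epsilon 6

With divisor 16382: modified quotas Alpha 2.275, Beta 8.981, Gamma 4.157, Delta 3.283, Epsilon 5.764.
Geometric-mean thresholds: Alpha √(2·3)=2.449, Beta √(8·9)=8.485, Gamma √(4·5)=4.472, Delta √(3·4)=3.464, Epsilon √(5·6)=5.477.
Each quota rounded against its threshold gives Alpha 2, Beta 9, Gamma 4, Delta 3, Epsilon 6 (total 24).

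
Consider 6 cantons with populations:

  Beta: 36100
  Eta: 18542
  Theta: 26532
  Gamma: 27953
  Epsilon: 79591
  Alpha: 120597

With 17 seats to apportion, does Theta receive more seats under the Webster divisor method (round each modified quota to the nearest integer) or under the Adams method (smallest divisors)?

Webster: Beta 2, Eta 1, Theta 1, Gamma 2, Epsilon 4, Alpha 7.
Adams: Beta 2, Eta 1, Theta 2, Gamma 2, Epsilon 4, Alpha 6.
Theta gets 1 under Webster and 2 under Adams.

Adams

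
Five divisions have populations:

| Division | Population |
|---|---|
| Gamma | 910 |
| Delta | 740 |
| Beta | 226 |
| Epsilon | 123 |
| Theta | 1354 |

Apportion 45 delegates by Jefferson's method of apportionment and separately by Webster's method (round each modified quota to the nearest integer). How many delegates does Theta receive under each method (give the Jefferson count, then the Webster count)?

19 and 18

Jefferson: Gamma 12, Delta 10, Beta 3, Epsilon 1, Theta 19.
Webster: Gamma 12, Delta 10, Beta 3, Epsilon 2, Theta 18.
Theta gets 19 under Jefferson and 18 under Webster.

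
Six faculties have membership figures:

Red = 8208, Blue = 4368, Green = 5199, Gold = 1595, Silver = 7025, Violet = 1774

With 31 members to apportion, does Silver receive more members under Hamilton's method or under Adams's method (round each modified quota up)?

Hamilton

Hamilton: Red 9, Blue 5, Green 5, Gold 2, Silver 8, Violet 2.
Adams: Red 9, Blue 5, Green 6, Gold 2, Silver 7, Violet 2.
Silver gets 8 under Hamilton and 7 under Adams.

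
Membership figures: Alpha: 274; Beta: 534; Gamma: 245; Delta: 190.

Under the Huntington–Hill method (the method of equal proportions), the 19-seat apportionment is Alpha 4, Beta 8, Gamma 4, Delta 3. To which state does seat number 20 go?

Beta

Priority for the next seat is population ÷ (√(s·(s+1))).
Priorities: Alpha 61.268, Beta 62.933, Gamma 54.784, Delta 54.848.
Highest priority: Beta.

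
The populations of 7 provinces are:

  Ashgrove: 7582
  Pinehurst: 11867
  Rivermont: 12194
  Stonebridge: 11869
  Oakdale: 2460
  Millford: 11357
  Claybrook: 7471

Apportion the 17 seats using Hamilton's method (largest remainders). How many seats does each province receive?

Ashgrove: 2, Pinehurst: 3, Rivermont: 3, Stonebridge: 3, Oakdale: 1, Millford: 3, Claybrook: 2

The standard divisor is 64800/17 ≈ 3811.765.
Standard quotas: Ashgrove 1.9891, Pinehurst 3.1133, Rivermont 3.1990, Stonebridge 3.1138, Oakdale 0.6454, Millford 2.9795, Claybrook 1.9600.
Lower quotas: Ashgrove 1, Pinehurst 3, Rivermont 3, Stonebridge 3, Oakdale 0, Millford 2, Claybrook 1 (sum 13, leaving 4 seats).
Remainders in descending order: Ashgrove 0.9891, Millford 0.9795, Claybrook 0.9600, Oakdale 0.6454, Rivermont 0.1990, Stonebridge 0.1138, Pinehurst 0.1133.
The surplus seats go to Ashgrove, Millford, Claybrook, Oakdale.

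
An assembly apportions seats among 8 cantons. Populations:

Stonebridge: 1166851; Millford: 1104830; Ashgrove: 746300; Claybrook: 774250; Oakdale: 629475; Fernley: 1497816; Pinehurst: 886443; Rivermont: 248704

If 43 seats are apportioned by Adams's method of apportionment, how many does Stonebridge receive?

Standard divisor 7054669/43 ≈ 164062.07; standard quotas: Stonebridge 7.112, Millford 6.734, Ashgrove 4.549, Claybrook 4.719, Oakdale 3.837, Fernley 9.130, Pinehurst 5.403, Rivermont 1.516.
Rounding up gives 8, 7, 5, 5, 4, 10, 6, 2 = 47 seats, so the divisor must be adjusted.
With modified divisor 185400: modified quotas Stonebridge 6.294, Millford 5.959, Ashgrove 4.025, Claybrook 4.176, Oakdale 3.395, Fernley 8.079, Pinehurst 4.781, Rivermont 1.341.
Rounding up: Stonebridge 7, Millford 6, Ashgrove 5, Claybrook 5, Oakdale 4, Fernley 9, Pinehurst 5, Rivermont 2 (total 43).
Stonebridge receives 7.

7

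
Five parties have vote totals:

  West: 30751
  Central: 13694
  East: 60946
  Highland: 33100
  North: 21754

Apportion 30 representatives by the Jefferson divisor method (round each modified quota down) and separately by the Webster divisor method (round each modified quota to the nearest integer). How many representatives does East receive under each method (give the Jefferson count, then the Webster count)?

Jefferson: West 6, Central 2, East 12, Highland 6, North 4.
Webster: West 6, Central 3, East 11, Highland 6, North 4.
East gets 12 under Jefferson and 11 under Webster.

12 and 11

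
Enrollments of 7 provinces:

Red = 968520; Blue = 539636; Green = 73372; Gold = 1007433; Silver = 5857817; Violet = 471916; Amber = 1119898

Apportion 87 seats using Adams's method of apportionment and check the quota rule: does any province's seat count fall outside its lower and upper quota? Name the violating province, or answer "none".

Silver

Standard quotas: Red 8.394, Blue 4.677, Green 0.636, Gold 8.731, Silver 50.767, Violet 4.090, Amber 9.706.
Adams allocation: Red 9, Blue 5, Green 1, Gold 9, Silver 49, Violet 4, Amber 10.
Silver has quota 50.767 (lower 50, upper 51) but receives 49 — outside the quota interval.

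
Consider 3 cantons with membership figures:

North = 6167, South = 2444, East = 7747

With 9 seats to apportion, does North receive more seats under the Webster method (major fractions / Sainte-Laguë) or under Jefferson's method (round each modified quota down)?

Webster: North 4, South 1, East 4.
Jefferson: North 3, South 1, East 5.
North gets 4 under Webster and 3 under Jefferson.

Webster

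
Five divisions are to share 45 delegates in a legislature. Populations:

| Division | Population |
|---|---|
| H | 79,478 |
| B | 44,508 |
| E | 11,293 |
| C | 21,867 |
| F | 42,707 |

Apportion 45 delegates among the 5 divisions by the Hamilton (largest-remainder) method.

The standard divisor is 199853/45 ≈ 4441.178.
Standard quotas: H 17.8957, B 10.0217, E 2.5428, C 4.9237, F 9.6161.
Lower quotas: H 17, B 10, E 2, C 4, F 9 (sum 42, leaving 3 seats).
Remainders in descending order: C 0.9237, H 0.8957, F 0.6161, E 0.5428, B 0.0217.
The surplus seats go to C, H, F.

H 18, B 10, E 2, C 5, F 10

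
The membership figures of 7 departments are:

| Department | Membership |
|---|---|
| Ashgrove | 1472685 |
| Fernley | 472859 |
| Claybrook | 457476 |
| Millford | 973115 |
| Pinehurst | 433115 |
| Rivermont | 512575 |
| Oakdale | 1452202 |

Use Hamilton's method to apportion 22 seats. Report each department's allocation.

Total 5774027; standard divisor 5774027/22 ≈ 262455.773.
Standard quotas: Ashgrove 5.6112, Fernley 1.8017, Claybrook 1.7431, Millford 3.7077, Pinehurst 1.6502, Rivermont 1.9530, Oakdale 5.5331.
Lower quotas: Ashgrove 5, Fernley 1, Claybrook 1, Millford 3, Pinehurst 1, Rivermont 1, Oakdale 5 (sum 17, leaving 5 seats).
Remainders in descending order: Rivermont 0.9530, Fernley 0.8017, Claybrook 0.7431, Millford 0.7077, Pinehurst 0.6502, Ashgrove 0.6112, Oakdale 0.5331.
Largest remainders: Rivermont, Fernley, Claybrook, Millford, Pinehurst receive the extra seats.

Ashgrove 5, Fernley 2, Claybrook 2, Millford 4, Pinehurst 2, Rivermont 2, Oakdale 5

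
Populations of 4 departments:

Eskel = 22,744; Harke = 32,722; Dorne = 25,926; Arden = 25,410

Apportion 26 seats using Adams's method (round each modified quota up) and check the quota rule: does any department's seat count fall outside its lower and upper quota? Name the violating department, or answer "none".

Standard quotas: Eskel 5.537, Harke 7.966, Dorne 6.311, Arden 6.186.
Adams allocation: Eskel 6, Harke 8, Dorne 6, Arden 6.
Every allocation lies between the lower and upper quota.

none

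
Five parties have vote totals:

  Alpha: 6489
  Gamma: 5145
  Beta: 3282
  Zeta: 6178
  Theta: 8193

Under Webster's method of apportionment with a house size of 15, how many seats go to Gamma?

3

Standard divisor 29287/15 ≈ 1952.467; standard quotas: Alpha 3.323, Gamma 2.635, Beta 1.681, Zeta 3.164, Theta 4.196.
Rounding to the nearest integer gives Alpha 3, Gamma 3, Beta 2, Zeta 3, Theta 4 — total 15, matching the house size, so no adjustment is needed.
Gamma receives 3.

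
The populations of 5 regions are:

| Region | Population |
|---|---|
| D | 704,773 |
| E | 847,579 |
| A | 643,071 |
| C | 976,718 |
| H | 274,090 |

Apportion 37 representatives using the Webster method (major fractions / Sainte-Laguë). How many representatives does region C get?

10

Standard divisor 3446231/37 ≈ 93141.378; standard quotas: D 7.567, E 9.100, A 6.904, C 10.486, H 2.943.
Rounding to the nearest integer gives D 8, E 9, A 7, C 10, H 3 — total 37, matching the house size, so no adjustment is needed.
C receives 10.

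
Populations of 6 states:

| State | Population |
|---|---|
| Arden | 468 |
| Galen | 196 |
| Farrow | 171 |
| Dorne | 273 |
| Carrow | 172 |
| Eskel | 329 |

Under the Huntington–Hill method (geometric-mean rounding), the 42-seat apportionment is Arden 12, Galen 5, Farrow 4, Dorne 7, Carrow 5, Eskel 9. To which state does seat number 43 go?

Farrow

Priority for the next seat is population ÷ (√(s·(s+1))).
Priorities: Arden 37.470, Galen 35.785, Farrow 38.237, Dorne 36.481, Carrow 31.403, Eskel 34.680.
Highest priority: Farrow.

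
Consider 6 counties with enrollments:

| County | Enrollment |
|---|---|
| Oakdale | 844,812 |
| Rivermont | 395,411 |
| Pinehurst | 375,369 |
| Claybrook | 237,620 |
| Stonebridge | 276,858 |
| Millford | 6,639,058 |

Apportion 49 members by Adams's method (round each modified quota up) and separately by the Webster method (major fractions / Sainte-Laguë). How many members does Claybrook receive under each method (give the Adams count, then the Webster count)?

2 and 1

Adams: Oakdale 5, Rivermont 3, Pinehurst 2, Claybrook 2, Stonebridge 2, Millford 35.
Webster: Oakdale 5, Rivermont 2, Pinehurst 2, Claybrook 1, Stonebridge 2, Millford 37.
Claybrook gets 2 under Adams and 1 under Webster.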